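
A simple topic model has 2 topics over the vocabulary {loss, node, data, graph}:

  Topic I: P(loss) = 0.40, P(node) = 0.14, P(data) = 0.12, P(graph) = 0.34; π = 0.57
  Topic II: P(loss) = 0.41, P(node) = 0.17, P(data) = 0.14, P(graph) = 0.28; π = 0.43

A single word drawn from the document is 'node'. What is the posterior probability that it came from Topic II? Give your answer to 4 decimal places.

0.4781

Apply Bayes' rule: the posterior for each component is proportional to its prior times its likelihood at x.
Component likelihoods at x = 'node':
  f_I = P(node | comp) = 0.14
  f_II = P(node | comp) = 0.17
Prior × likelihood for each component:
  π_I·f_I = 0.57 × 0.14 = 0.0798
  π_II·f_II = 0.43 × 0.17 = 0.0731
Evidence: 0.0798 + 0.0731 = 0.1529
P(Topic II | data) = 0.0731 / 0.1529 ≈ 0.4781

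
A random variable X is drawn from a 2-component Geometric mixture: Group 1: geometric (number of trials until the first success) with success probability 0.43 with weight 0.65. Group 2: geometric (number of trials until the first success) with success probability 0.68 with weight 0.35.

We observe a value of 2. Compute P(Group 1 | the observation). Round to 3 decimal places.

P(component k | x) = π_k·f_k(x) / marginal(x), where marginal(x) = Σ_j π_j·f_j(x).
Component likelihoods at x = 2:
  f_1 = 0.2451
  f_2 = 0.2176
Weight by the priors:
  π_1·f_1 = 0.65 × 0.2451 = 0.159315
  π_2·f_2 = 0.35 × 0.2176 = 0.07616
Evidence: 0.159315 + 0.07616 = 0.235475
P(Group 1 | x) ≈ 0.677

0.677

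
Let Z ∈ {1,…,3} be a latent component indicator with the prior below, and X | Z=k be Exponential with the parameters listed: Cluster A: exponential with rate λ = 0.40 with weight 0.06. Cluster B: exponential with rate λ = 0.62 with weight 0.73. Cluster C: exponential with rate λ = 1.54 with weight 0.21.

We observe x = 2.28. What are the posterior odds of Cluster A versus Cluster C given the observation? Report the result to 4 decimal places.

Since P(k|x) ∝ P(Z=k) f_k(x), the posterior odds are P(Z=i) f_i(x) / (P(Z=j) f_j(x)).
Evaluate each component's likelihood at the observed value:
  f_A = 0.40·e^(−0.40·2.28) = 0.40·e^(−0.9120) = 0.160688
  f_B = 0.62·e^(−0.62·2.28) = 0.62·e^(−1.4136) = 0.150825
  f_C = 1.54·e^(−1.54·2.28) = 1.54·e^(−3.5112) = 0.045986
Posterior odds = (P(Z=A)·f_A) / (P(Z=C)·f_C) = (0.06·0.160688) / (0.21·0.045986) = 0.00964128 / 0.00965707 ≈ 0.9984

0.9984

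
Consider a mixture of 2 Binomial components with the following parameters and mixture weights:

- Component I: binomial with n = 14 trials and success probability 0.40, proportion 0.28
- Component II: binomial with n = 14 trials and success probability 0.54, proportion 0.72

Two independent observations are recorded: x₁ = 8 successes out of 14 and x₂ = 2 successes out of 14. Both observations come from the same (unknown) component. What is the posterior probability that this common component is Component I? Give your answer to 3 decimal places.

Apply Bayes' rule: the posterior for each component is proportional to its prior times its likelihood at x.
Since both observations come from the same component, the likelihood for component k is f_k(x₁)·f_k(x₂).
  L_I = [C(14,8)·0.40^8·0.60^6 = 3003·0.00065536·0.046656 = 0.0918212] × [0.031694] = 0.00291018
  L_II = [C(14,8)·0.54^8·0.46^6 = 3003·0.0072302·0.0094743 = 0.205709] × [0.0023819] = 0.000489977
Unnormalised posteriors:
  P(Z=I)·L_I = 0.28 × 0.00291018 = 0.000814849
  P(Z=II)·L_II = 0.72 × 0.000489977 = 0.000352783
Sum: 0.000814849 + 0.000352783 = 0.00116763
P(Component I | data) = 0.000814849 / 0.00116763 ≈ 0.698

0.698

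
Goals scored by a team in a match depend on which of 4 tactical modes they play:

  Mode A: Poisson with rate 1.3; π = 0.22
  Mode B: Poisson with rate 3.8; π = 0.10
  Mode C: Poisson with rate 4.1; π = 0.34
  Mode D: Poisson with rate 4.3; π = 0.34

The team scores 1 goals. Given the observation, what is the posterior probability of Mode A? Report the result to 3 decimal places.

0.602

Posterior ∝ prior × likelihood, so P(k | x) ∝ P(Z=k) f_k(x); normalise over all components.
Evaluate each component's likelihood at the observed value:
  L_A = 0.354291
  L_B = 0.0850089
  L_C = 0.067948
  L_D = 0.0583448
Weight by the priors:
  P(Z=A)·L_A = 0.22 × 0.354291 = 0.0779441
  P(Z=B)·L_B = 0.10 × 0.0850089 = 0.00850089
  P(Z=C)·L_C = 0.34 × 0.067948 = 0.0231023
  P(Z=D)·L_D = 0.34 × 0.0583448 = 0.0198372
Sum: 0.0779441 + 0.00850089 + 0.0231023 + 0.0198372 = 0.129385
So the posterior for Mode A is 0.0779441 / 0.129385 ≈ 0.602.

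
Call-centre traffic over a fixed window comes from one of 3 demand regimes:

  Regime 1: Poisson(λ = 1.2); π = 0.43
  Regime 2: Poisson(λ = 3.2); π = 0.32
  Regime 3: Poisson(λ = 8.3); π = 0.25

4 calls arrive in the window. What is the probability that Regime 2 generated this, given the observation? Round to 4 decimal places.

0.7083

Apply Bayes' rule: the posterior for each component is proportional to its prior times its likelihood at x.
Poisson probabilities:
  f_1 = 0.0260232
  f_2 = 0.178093
  f_3 = 0.0491425
Prior × likelihood for each component:
  w_1·f_1 = 0.43 × 0.0260232 = 0.01119
  w_2·f_2 = 0.32 × 0.178093 = 0.0569897
  w_3·f_3 = 0.25 × 0.0491425 = 0.0122856
Evidence: 0.01119 + 0.0569897 + 0.0122856 = 0.0804653
P(Regime 2 | data) ≈ 0.7083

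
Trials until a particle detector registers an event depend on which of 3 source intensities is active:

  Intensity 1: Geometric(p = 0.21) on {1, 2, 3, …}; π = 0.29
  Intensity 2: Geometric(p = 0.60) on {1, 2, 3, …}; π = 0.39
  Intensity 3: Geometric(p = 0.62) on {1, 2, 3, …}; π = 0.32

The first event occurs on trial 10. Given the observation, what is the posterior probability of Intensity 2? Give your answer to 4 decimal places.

0.0083

Apply Bayes' rule: the posterior for each component is proportional to its prior times its likelihood at x.
Geometric probabilities:
  f_1 = 0.21·(1−0.21)^9 = 0.21·0.119852 = 0.0251688
  f_2 = 0.60·(1−0.60)^9 = 0.60·0.000262144 = 0.000157286
  f_3 = 0.62·(1−0.62)^9 = 0.62·0.000165216 = 0.000102434
Weight by the priors:
  π_1·f_1 = 0.29 × 0.0251688 = 0.00729896
  π_2·f_2 = 0.39 × 0.000157286 = 6.13417e-05
  π_3·f_3 = 0.32 × 0.000102434 = 3.27789e-05
Normaliser: 0.00729896 + 6.13417e-05 + 3.27789e-05 = 0.00739308
P(Intensity 2 | the observation) ≈ 0.0083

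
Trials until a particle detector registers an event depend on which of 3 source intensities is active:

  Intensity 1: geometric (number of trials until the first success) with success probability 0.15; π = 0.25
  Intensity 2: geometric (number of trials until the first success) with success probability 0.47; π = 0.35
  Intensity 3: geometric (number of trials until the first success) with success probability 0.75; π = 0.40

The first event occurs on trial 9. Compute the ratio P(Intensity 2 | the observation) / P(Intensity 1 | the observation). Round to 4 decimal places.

The posterior odds equal the prior odds times the likelihood ratio: (π_i/π_j)·(f_i(x)/f_j(x)).
Geometric probabilities:
  f_1 = 0.0408736
  f_2 = 0.00292621
  f_3 = 1.14441e-05
0.00102417 / 0.0102184 ≈ 0.1002

0.1002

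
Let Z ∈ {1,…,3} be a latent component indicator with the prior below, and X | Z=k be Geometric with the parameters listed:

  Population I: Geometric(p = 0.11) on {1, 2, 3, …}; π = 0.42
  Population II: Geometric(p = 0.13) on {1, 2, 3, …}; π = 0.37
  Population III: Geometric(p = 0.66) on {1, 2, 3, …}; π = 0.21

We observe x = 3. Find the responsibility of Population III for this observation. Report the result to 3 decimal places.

0.180

The responsibility of component k is π_k f_k(x) divided by Σ_j π_j f_j(x).
Evaluate each component's likelihood at the observed value:
  f_I = 0.087131
  f_II = 0.098397
  f_III = 0.076296
Prior × likelihood for each component:
  π_I·f_I = 0.42 × 0.087131 = 0.036595
  π_II·f_II = 0.37 × 0.098397 = 0.0364069
  π_III·f_III = 0.21 × 0.076296 = 0.0160222
Sum: 0.036595 + 0.0364069 + 0.0160222 = 0.0890241
P(Population III | the observation) = 0.0160222 / 0.0890241 ≈ 0.180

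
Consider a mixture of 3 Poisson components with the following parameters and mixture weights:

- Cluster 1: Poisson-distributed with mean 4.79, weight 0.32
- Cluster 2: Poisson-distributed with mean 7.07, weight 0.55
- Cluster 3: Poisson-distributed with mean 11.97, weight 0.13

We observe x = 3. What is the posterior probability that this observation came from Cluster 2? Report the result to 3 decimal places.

0.360

The responsibility of component k is w_k f_k(x) divided by Σ_j w_j f_j(x).
Poisson probabilities:
  p_1 = e^(−4.79)·4.79^3/3! = 0.15226
  p_2 = e^(−7.07)·7.07^3/3! = 0.0500778
  p_3 = e^(−11.97)·11.97^3/3! = 0.00180978
Multiply by the mixture weights:
  w_1·p_1 = 0.32 × 0.15226 = 0.0487231
  w_2·p_2 = 0.55 × 0.0500778 = 0.0275428
  w_3·p_3 = 0.13 × 0.00180978 = 0.000235272
Marginal: 0.0487231 + 0.0275428 + 0.000235272 = 0.0765011
Responsibility of Cluster 2: 0.0275428 / 0.0765011 ≈ 0.360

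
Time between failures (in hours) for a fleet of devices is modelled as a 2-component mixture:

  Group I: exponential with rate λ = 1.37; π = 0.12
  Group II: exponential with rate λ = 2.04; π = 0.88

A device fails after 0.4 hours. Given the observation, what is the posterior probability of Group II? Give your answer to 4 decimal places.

By Bayes' theorem, P(k | x) = π_k f_k(x) / Σ_j π_j f_j(x).
Exponential densities:
  f_I = 0.792004
  f_II = 0.902082
Prior × likelihood for each component:
  π_I·f_I = 0.12 × 0.792004 = 0.0950404
  π_II·f_II = 0.88 × 0.902082 = 0.793832
Evidence: 0.0950404 + 0.793832 = 0.888872
P(Group II | data) = 0.793832 / 0.888872 ≈ 0.8931

0.8931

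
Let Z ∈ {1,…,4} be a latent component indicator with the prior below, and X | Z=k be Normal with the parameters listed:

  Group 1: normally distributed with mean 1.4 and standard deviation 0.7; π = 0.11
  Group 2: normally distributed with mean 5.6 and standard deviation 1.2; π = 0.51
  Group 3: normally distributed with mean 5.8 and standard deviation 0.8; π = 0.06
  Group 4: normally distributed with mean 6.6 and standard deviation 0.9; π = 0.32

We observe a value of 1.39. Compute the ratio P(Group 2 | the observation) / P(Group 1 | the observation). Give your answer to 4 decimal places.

Posterior odds = (P(Z=i) f_i(x)) / (P(Z=j) f_j(x)); the normalising sum cancels.
Component likelihoods at x = 1.39:
  p_1 = (1/(0.7·√(2π)))·exp(−(1.39−1.4)²/(2·0.7²)) = 0.569918·exp(-0.00010) = 0.569859
  p_2 = (1/(1.2·√(2π)))·exp(−(1.39−5.6)²/(2·1.2²)) = 0.332452·exp(-6.15420) = 0.000706306
  p_3 = (1/(0.8·√(2π)))·exp(−(1.39−5.8)²/(2·0.8²)) = 0.498678·exp(-15.19383) = 1.25668e-07
  p_4 = (1/(0.9·√(2π)))·exp(−(1.39−6.6)²/(2·0.9²)) = 0.443269·exp(-16.75562) = 2.34312e-08
0.000360216 / 0.0626845 ≈ 0.0057

0.0057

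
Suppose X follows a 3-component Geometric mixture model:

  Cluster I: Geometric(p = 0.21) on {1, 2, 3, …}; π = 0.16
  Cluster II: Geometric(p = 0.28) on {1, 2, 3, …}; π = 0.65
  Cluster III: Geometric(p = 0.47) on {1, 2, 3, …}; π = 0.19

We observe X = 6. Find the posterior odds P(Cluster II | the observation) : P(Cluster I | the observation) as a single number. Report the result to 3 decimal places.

3.406

Only the two components matter; the odds are (w_i f_i(x)) / (w_j f_j(x)).
Evaluate each component's likelihood at the observed value:
  p_I = 0.0646182
  p_II = 0.0541777
  p_III = 0.0196552
Posterior odds = (w_II·p_II) / (w_I·p_I) = (0.65·0.0541777) / (0.16·0.0646182) = 0.0352155 / 0.0103389 ≈ 3.406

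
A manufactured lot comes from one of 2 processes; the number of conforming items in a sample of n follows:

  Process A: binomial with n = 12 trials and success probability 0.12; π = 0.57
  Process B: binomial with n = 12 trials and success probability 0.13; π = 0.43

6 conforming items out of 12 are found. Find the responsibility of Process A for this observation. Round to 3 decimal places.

0.468

P(component k | x) = w_k·f_k(x) / marginal(x), where marginal(x) = Σ_j w_j·f_j(x).
Component likelihoods at x = 6 conforming items out of 12:
  p_A = 0.00128131
  p_B = 0.00193396
Weight by the priors:
  w_A·p_A = 0.57 × 0.00128131 = 0.000730349
  w_B·p_B = 0.43 × 0.00193396 = 0.000831603
Evidence: 0.000730349 + 0.000831603 = 0.00156195
So the posterior for Process A is 0.000730349 / 0.00156195 ≈ 0.468.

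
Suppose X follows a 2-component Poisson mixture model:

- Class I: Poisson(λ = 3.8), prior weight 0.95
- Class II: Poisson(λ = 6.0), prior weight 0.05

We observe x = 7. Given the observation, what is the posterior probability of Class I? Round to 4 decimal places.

The responsibility of component k is π_k f_k(x) divided by Σ_j π_j f_j(x).
Evaluate each component's likelihood at the observed value:
  f_I = e^(−3.8)·3.8^7/7! = 0.050785
  f_II = e^(−6.0)·6.0^7/7! = 0.137677
Unnormalised posteriors:
  π_I·f_I = 0.95 × 0.050785 = 0.0482458
  π_II·f_II = 0.05 × 0.137677 = 0.00688385
Marginal: 0.0482458 + 0.00688385 = 0.0551296
Responsibility of Class I: 0.0482458 / 0.0551296 ≈ 0.8751

0.8751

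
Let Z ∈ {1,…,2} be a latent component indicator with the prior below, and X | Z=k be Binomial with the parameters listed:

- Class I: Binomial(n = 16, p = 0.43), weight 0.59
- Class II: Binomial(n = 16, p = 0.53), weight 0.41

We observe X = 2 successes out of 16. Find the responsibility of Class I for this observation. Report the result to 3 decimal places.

The responsibility of component k is π_k f_k(x) divided by Σ_j π_j f_j(x).
Evaluate each component's likelihood at the observed value:
  p_I = 0.00847942
  p_II = 0.000865173
Multiply by the mixture weights:
  π_I·p_I = 0.59 × 0.00847942 = 0.00500286
  π_II·p_II = 0.41 × 0.000865173 = 0.000354721
Sum: 0.00500286 + 0.000354721 = 0.00535758
So the posterior for Class I is 0.00500286 / 0.00535758 ≈ 0.934.

0.934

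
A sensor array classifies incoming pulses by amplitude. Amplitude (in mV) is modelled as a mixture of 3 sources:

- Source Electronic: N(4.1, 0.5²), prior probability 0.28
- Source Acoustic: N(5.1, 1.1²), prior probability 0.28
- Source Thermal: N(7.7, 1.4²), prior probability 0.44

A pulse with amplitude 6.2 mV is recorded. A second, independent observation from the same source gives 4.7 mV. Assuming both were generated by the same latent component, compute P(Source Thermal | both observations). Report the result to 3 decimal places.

0.088

Apply Bayes' rule: the posterior for each component is proportional to its prior times its likelihood at x.
Since both observations come from the same component, the likelihood for component k is f_k(x₁)·f_k(x₂).
  p_Electronic = [(1/(0.5·√(2π)))·exp(−(6.2−4.1)²/(2·0.5²)) = 0.797885·exp(-8.82000) = 0.000117886] × [0.388372] = 4.57837e-05
  p_Acoustic = [(1/(1.1·√(2π)))·exp(−(6.2−5.1)²/(2·1.1²)) = 0.362675·exp(-0.50000) = 0.219973] × [0.339472] = 0.0746748
  p_Thermal = [(1/(1.4·√(2π)))·exp(−(6.2−7.7)²/(2·1.4²)) = 0.284959·exp(-0.57398) = 0.160511] × [0.0286865] = 0.00460451
Weight by the priors:
  P(Z=Electronic)·p_Electronic = 0.28 × 4.57837e-05 = 1.28194e-05
  P(Z=Acoustic)·p_Acoustic = 0.28 × 0.0746748 = 0.0209089
  P(Z=Thermal)·p_Thermal = 0.44 × 0.00460451 = 0.00202598
Sum: 1.28194e-05 + 0.0209089 + 0.00202598 = 0.0229477
P(Source Thermal | data) ≈ 0.088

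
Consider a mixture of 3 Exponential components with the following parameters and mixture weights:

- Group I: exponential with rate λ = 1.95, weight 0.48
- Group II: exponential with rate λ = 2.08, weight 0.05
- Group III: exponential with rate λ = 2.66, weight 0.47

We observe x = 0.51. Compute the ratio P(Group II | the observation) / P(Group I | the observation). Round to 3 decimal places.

0.104

The posterior odds equal the prior odds times the likelihood ratio: (P(Z=i)/P(Z=j))·(f_i(x)/f_j(x)).
Exponential densities:
  f_I = 0.721321
  f_II = 0.720052
  f_III = 0.685043
Posterior odds = (P(Z=II)·f_II) / (P(Z=I)·f_I) = (0.05·0.720052) / (0.48·0.721321) = 0.0360026 / 0.346234 ≈ 0.104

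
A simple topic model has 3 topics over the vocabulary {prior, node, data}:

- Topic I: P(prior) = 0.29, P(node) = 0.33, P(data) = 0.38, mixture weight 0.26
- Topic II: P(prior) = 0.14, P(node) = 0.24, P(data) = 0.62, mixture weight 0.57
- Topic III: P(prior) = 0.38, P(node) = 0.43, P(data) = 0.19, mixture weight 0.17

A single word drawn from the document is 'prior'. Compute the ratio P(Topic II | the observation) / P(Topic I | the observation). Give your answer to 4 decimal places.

1.0584

Only the two components matter; the odds are (P(Z=i) f_i(x)) / (P(Z=j) f_j(x)).
Evaluate each component's likelihood at the observed value:
  L_I = P(prior | comp) = 0.29
  L_II = P(prior | comp) = 0.14
  L_III = P(prior | comp) = 0.38
Odds = (0.57/0.26) × (0.14/0.29) = 2.19231 × 0.482759 ≈ 1.0584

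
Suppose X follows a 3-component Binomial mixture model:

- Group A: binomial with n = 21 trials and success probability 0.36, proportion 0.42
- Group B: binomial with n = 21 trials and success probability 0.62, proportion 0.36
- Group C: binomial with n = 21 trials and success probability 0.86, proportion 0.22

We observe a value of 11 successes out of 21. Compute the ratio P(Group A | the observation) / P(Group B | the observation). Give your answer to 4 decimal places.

0.5419

Since P(k|x) ∝ π_k f_k(x), the posterior odds are π_i f_i(x) / (π_j f_j(x)).
Component likelihoods at x = 11 successes out of 21:
  f_A = C(21,11)·0.36^11·0.64^10 = 352716·1.31622e-05·0.0115292 = 0.0535245
  f_B = C(21,11)·0.62^11·0.38^10 = 352716·0.00520366·6.27821e-05 = 0.115231
  f_C = C(21,11)·0.86^11·0.14^10 = 352716·0.190319·2.89255e-09 = 0.000194173
Posterior odds = (π_A·f_A) / (π_B·f_B) = (0.42·0.0535245) / (0.36·0.115231) = 0.0224803 / 0.0414832 ≈ 0.5419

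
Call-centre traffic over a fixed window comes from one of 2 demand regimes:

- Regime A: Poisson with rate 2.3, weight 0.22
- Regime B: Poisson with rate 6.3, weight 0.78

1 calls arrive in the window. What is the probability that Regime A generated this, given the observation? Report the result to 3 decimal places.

Posterior ∝ prior × likelihood, so P(k | x) ∝ w_k f_k(x); normalise over all components.
Evaluate each component's likelihood at the observed value:
  f_A = 0.230595
  f_B = 0.0115687
Unnormalised posteriors:
  w_A·f_A = 0.22 × 0.230595 = 0.050731
  w_B·f_B = 0.78 × 0.0115687 = 0.0090236
Sum: 0.050731 + 0.0090236 = 0.0597546
P(Regime A | the observation) ≈ 0.849

0.849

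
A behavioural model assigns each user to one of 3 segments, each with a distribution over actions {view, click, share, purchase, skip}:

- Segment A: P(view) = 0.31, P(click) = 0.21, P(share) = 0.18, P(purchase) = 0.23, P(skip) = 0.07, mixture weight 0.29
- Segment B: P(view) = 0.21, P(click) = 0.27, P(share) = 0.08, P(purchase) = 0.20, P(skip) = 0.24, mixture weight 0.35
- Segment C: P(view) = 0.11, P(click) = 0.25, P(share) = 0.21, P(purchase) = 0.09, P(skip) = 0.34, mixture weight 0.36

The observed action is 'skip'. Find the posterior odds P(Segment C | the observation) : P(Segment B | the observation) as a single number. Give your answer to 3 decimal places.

1.457

Since P(k|x) ∝ P(Z=k) f_k(x), the posterior odds are P(Z=i) f_i(x) / (P(Z=j) f_j(x)).
Component likelihoods at x = 'skip':
  L_A = 0.07
  L_B = 0.24
  L_C = 0.34
Odds = (0.36/0.35) × (0.34/0.24) = 1.02857 × 1.41667 ≈ 1.457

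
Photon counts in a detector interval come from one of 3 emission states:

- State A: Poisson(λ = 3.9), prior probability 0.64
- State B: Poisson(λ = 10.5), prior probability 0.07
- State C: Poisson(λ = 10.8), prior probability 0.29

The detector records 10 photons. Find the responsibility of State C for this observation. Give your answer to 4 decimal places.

Apply Bayes' rule: the posterior for each component is proportional to its prior times its likelihood at x.
Component likelihoods at x = 10 photons:
  p_A = 0.00454082
  p_B = 0.123606
  p_C = 0.121365
Weight by the priors:
  π_A·p_A = 0.64 × 0.00454082 = 0.00290613
  π_B·p_B = 0.07 × 0.123606 = 0.00865239
  π_C·p_C = 0.29 × 0.121365 = 0.0351959
Denominator: 0.00290613 + 0.00865239 + 0.0351959 = 0.0467544
Responsibility of State C: 0.0351959 / 0.0467544 ≈ 0.7528

0.7528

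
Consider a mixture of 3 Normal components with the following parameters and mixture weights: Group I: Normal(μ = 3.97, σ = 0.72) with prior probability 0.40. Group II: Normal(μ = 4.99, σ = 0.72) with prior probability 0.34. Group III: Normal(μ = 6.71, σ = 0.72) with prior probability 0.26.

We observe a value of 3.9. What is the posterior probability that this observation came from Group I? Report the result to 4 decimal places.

0.7863

P(component k | x) = π_k·f_k(x) / marginal(x), where marginal(x) = Σ_j π_j·f_j(x).
Component likelihoods at x = 3.9:
  f_I = (1/(0.72·√(2π)))·exp(−(3.9−3.97)²/(2·0.72²)) = 0.554087·exp(-0.00473) = 0.551474
  f_II = (1/(0.72·√(2π)))·exp(−(3.9−4.99)²/(2·0.72²)) = 0.554087·exp(-1.14593) = 0.17616
  f_III = (1/(0.72·√(2π)))·exp(−(3.9−6.71)²/(2·0.72²)) = 0.554087·exp(-7.61584) = 0.000272936
Unnormalised posteriors:
  π_I·f_I = 0.40 × 0.551474 = 0.22059
  π_II·f_II = 0.34 × 0.17616 = 0.0598943
  π_III·f_III = 0.26 × 0.000272936 = 7.09635e-05
Sum: 0.22059 + 0.0598943 + 7.09635e-05 = 0.280555
So the posterior for Group I is 0.22059 / 0.280555 ≈ 0.7863.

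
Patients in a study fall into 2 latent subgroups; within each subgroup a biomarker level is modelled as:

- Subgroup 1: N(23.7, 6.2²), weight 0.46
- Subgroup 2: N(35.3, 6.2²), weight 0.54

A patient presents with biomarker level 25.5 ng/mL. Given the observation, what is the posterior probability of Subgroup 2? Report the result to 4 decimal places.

The responsibility of component k is π_k f_k(x) divided by Σ_j π_j f_j(x).
Component likelihoods at x = 25.5 ng/mL:
  f_1 = (1/(6.2·√(2π)))·exp(−(25.5−23.7)²/(2·6.2²)) = 0.064346·exp(-0.04214) = 0.0616901
  f_2 = (1/(6.2·√(2π)))·exp(−(25.5−35.3)²/(2·6.2²)) = 0.064346·exp(-1.24922) = 0.0184497
Prior × likelihood for each component:
  π_1·f_1 = 0.46 × 0.0616901 = 0.0283775
  π_2·f_2 = 0.54 × 0.0184497 = 0.00996284
Denominator: 0.0283775 + 0.00996284 = 0.0383403
P(Subgroup 2 | 25.5 ng/mL) = 0.00996284 / 0.0383403 ≈ 0.2599

0.2599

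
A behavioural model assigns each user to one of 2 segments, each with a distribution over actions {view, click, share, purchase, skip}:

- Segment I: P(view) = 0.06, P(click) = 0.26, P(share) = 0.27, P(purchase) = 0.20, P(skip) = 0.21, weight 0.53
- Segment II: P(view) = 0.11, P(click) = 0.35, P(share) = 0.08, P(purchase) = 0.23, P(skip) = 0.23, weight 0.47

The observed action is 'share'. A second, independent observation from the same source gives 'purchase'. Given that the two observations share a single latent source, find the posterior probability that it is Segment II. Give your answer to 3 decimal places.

0.232

The responsibility of component k is π_k f_k(x) divided by Σ_j π_j f_j(x).
Since both observations come from the same component, the likelihood for component k is f_k(x₁)·f_k(x₂).
  L_I = [P(share | comp) = 0.27] × [0.2] = 0.054
  L_II = [P(share | comp) = 0.08] × [0.23] = 0.0184
Multiply by the mixture weights:
  π_I·L_I = 0.53 × 0.054 = 0.02862
  π_II·L_II = 0.47 × 0.0184 = 0.008648
Normaliser: 0.02862 + 0.008648 = 0.037268
Responsibility of Segment II: 0.008648 / 0.037268 ≈ 0.232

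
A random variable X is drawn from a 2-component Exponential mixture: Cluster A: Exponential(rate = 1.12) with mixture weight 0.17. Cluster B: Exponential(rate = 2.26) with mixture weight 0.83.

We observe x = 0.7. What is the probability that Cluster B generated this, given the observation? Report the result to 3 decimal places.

The responsibility of component k is w_k f_k(x) divided by Σ_j w_j f_j(x).
Evaluate each component's likelihood at the observed value:
  f_A = 1.12·e^(−1.12·0.7) = 1.12·e^(−0.7840) = 0.511365
  f_B = 2.26·e^(−2.26·0.7) = 2.26·e^(−1.5820) = 0.464574
Multiply by the mixture weights:
  w_A·f_A = 0.17 × 0.511365 = 0.0869321
  w_B·f_B = 0.83 × 0.464574 = 0.385596
Normaliser: 0.0869321 + 0.385596 = 0.472528
P(Cluster B | data) ≈ 0.816

0.816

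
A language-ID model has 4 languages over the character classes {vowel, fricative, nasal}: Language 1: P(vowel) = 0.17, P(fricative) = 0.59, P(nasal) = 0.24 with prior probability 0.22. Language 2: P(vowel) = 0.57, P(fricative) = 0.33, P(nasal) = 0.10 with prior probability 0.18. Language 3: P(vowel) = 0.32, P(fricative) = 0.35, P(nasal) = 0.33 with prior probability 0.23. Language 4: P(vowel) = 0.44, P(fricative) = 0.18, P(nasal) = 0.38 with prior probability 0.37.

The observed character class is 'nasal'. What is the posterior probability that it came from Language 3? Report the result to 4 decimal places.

Posterior ∝ prior × likelihood, so P(k | x) ∝ π_k f_k(x); normalise over all components.
Categorical probabilities:
  L_1 = P(nasal | comp) = 0.24
  L_2 = P(nasal | comp) = 0.10
  L_3 = P(nasal | comp) = 0.33
  L_4 = P(nasal | comp) = 0.38
Prior × likelihood for each component:
  π_1·L_1 = 0.22 × 0.24 = 0.0528
  π_2·L_2 = 0.18 × 0.1 = 0.018
  π_3·L_3 = 0.23 × 0.33 = 0.0759
  π_4·L_4 = 0.37 × 0.38 = 0.1406
Normaliser: 0.0528 + 0.018 + 0.0759 + 0.1406 = 0.2873
So the posterior for Language 3 is 0.0759 / 0.2873 ≈ 0.2642.

0.2642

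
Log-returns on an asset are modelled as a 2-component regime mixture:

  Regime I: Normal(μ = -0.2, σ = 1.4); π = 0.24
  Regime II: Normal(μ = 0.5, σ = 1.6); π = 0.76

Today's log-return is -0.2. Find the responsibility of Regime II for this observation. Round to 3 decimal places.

0.716

Apply Bayes' rule: the posterior for each component is proportional to its prior times its likelihood at x.
Normal densities:
  p_I = 0.284959
  p_II = 0.226583
Unnormalised posteriors:
  π_I·p_I = 0.24 × 0.284959 = 0.0683901
  π_II·p_II = 0.76 × 0.226583 = 0.172203
Normaliser: 0.0683901 + 0.172203 = 0.240593
So the posterior for Regime II is 0.172203 / 0.240593 ≈ 0.716.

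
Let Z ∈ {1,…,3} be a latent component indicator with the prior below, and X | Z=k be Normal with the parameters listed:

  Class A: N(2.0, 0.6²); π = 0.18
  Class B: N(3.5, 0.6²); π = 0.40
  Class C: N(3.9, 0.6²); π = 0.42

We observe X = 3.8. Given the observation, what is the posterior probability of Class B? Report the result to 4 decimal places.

0.4589

P(component k | x) = P(Z=k)·f_k(x) / marginal(x), where marginal(x) = Σ_j P(Z=j)·f_j(x).
Normal densities:
  p_A = (1/(0.6·√(2π)))·exp(−(3.8−2.0)²/(2·0.6²)) = 0.664904·exp(-4.50000) = 0.00738641
  p_B = (1/(0.6·√(2π)))·exp(−(3.8−3.5)²/(2·0.6²)) = 0.664904·exp(-0.12500) = 0.586776
  p_C = (1/(0.6·√(2π)))·exp(−(3.8−3.9)²/(2·0.6²)) = 0.664904·exp(-0.01389) = 0.655733
Multiply by the mixture weights:
  P(Z=A)·p_A = 0.18 × 0.00738641 = 0.00132955
  P(Z=B)·p_B = 0.40 × 0.586776 = 0.23471
  P(Z=C)·p_C = 0.42 × 0.655733 = 0.275408
Evidence: 0.00132955 + 0.23471 + 0.275408 = 0.511448
So the posterior for Class B is 0.23471 / 0.511448 ≈ 0.4589.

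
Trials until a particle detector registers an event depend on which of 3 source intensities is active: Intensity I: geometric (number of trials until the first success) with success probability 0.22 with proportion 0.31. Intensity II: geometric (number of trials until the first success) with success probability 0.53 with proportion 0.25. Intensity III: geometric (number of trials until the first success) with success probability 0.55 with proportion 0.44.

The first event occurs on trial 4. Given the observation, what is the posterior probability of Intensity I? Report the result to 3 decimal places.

P(component k | x) = P(Z=k)·f_k(x) / marginal(x), where marginal(x) = Σ_j P(Z=j)·f_j(x).
Component likelihoods at x = 4:
  p_I = 0.104401
  p_II = 0.0550262
  p_III = 0.0501187
Prior × likelihood for each component:
  P(Z=I)·p_I = 0.31 × 0.104401 = 0.0323644
  P(Z=II)·p_II = 0.25 × 0.0550262 = 0.0137565
  P(Z=III)·p_III = 0.44 × 0.0501187 = 0.0220522
Denominator: 0.0323644 + 0.0137565 + 0.0220522 = 0.0681732
Responsibility of Intensity I: 0.0323644 / 0.0681732 ≈ 0.475

0.475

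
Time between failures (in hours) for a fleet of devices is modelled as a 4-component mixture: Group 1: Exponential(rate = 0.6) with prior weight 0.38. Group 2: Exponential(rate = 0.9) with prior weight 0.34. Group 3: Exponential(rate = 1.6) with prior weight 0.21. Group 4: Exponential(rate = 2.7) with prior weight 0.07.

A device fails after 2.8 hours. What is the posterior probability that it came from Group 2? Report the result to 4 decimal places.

Posterior ∝ prior × likelihood, so P(k | x) ∝ w_k f_k(x); normalise over all components.
Component likelihoods at x = 2.8 hours:
  L_1 = 0.6·e^(−0.6·2.8) = 0.6·e^(−1.6800) = 0.111824
  L_2 = 0.9·e^(−0.9·2.8) = 0.9·e^(−2.5200) = 0.0724136
  L_3 = 1.6·e^(−1.6·2.8) = 1.6·e^(−4.4800) = 0.0181335
  L_4 = 2.7·e^(−2.7·2.8) = 2.7·e^(−7.5600) = 0.00140636
Weight by the priors:
  w_1·L_1 = 0.38 × 0.111824 = 0.0424933
  w_2·L_2 = 0.34 × 0.0724136 = 0.0246206
  w_3·L_3 = 0.21 × 0.0181335 = 0.00380803
  w_4·L_4 = 0.07 × 0.00140636 = 9.84454e-05
Sum: 0.0424933 + 0.0246206 + 0.00380803 + 9.84454e-05 = 0.0710204
So the posterior for Group 2 is 0.0246206 / 0.0710204 ≈ 0.3467.

0.3467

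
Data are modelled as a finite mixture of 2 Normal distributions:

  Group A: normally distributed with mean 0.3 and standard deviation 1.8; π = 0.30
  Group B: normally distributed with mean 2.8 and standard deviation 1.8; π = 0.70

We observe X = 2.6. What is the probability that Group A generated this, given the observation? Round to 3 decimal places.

0.160

Apply Bayes' rule: the posterior for each component is proportional to its prior times its likelihood at x.
Component likelihoods at x = 2.6:
  L_A = (1/(1.8·√(2π)))·exp(−(2.6−0.3)²/(2·1.8²)) = 0.221635·exp(-0.81636) = 0.0979711
  L_B = (1/(1.8·√(2π)))·exp(−(2.6−2.8)²/(2·1.8²)) = 0.221635·exp(-0.00617) = 0.220271
Weight by the priors:
  P(Z=A)·L_A = 0.30 × 0.0979711 = 0.0293913
  P(Z=B)·L_B = 0.70 × 0.220271 = 0.154189
Marginal: 0.0293913 + 0.154189 = 0.183581
So the posterior for Group A is 0.0293913 / 0.183581 ≈ 0.160.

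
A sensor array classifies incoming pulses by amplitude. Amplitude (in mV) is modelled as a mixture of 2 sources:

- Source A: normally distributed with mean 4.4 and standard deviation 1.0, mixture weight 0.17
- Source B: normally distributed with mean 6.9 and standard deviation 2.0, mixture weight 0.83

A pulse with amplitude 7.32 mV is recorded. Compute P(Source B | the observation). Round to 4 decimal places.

P(component k | x) = P(Z=k)·f_k(x) / marginal(x), where marginal(x) = Σ_j P(Z=j)·f_j(x).
Normal densities:
  f_A = (1/(1.0·√(2π)))·exp(−(7.32−4.4)²/(2·1.0²)) = 0.398942·exp(-4.26320) = 0.00561598
  f_B = (1/(2.0·√(2π)))·exp(−(7.32−6.9)²/(2·2.0²)) = 0.199471·exp(-0.02205) = 0.195121
Prior × likelihood for each component:
  P(Z=A)·f_A = 0.17 × 0.00561598 = 0.000954717
  P(Z=B)·f_B = 0.83 × 0.195121 = 0.16195
Denominator: 0.000954717 + 0.16195 = 0.162905
P(Source B | data) = 0.16195 / 0.162905 ≈ 0.9941

0.9941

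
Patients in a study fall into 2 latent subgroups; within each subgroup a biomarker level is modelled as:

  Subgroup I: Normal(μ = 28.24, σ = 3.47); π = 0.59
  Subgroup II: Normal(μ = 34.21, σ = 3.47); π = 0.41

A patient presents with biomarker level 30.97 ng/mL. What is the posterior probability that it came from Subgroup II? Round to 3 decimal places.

0.380

Apply Bayes' rule: the posterior for each component is proportional to its prior times its likelihood at x.
Evaluate each component's likelihood at the observed value:
  L_I = (1/(3.47·√(2π)))·exp(−(30.97−28.24)²/(2·3.47²)) = 0.114969·exp(-0.30948) = 0.0843673
  L_II = (1/(3.47·√(2π)))·exp(−(30.97−34.21)²/(2·3.47²)) = 0.114969·exp(-0.43591) = 0.0743473
Weight by the priors:
  w_I·L_I = 0.59 × 0.0843673 = 0.0497767
  w_II·L_II = 0.41 × 0.0743473 = 0.0304824
Marginal: 0.0497767 + 0.0304824 = 0.0802591
So the posterior for Subgroup II is 0.0304824 / 0.0802591 ≈ 0.380.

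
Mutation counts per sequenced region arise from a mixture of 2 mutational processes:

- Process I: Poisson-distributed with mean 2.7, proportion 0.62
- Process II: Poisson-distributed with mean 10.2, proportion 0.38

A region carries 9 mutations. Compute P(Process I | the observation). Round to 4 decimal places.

0.0185

Posterior ∝ prior × likelihood, so P(k | x) ∝ π_k f_k(x); normalise over all components.
Evaluate each component's likelihood at the observed value:
  L_I = e^(−2.7)·2.7^9/9! = 0.00141226
  L_II = e^(−10.2)·10.2^9/9! = 0.122415
Unnormalised posteriors:
  π_I·L_I = 0.62 × 0.00141226 = 0.000875603
  π_II·L_II = 0.38 × 0.122415 = 0.0465177
Normaliser: 0.000875603 + 0.0465177 = 0.0473933
P(Process I | data) = 0.000875603 / 0.0473933 ≈ 0.0185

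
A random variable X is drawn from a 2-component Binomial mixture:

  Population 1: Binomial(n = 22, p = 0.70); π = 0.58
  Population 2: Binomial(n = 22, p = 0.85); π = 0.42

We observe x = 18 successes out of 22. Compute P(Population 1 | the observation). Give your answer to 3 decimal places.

0.401

Posterior ∝ prior × likelihood, so P(k | x) ∝ w_k f_k(x); normalise over all components.
Binomial probabilities:
  f_1 = C(22,18)·0.70^18·0.30^4 = 7315·0.00162841·0.0081 = 0.0964859
  f_2 = C(22,18)·0.85^18·0.15^4 = 7315·0.0536464·0.00050625 = 0.198664
Prior × likelihood for each component:
  w_1·f_1 = 0.58 × 0.0964859 = 0.0559619
  w_2·f_2 = 0.42 × 0.198664 = 0.083439
Marginal: 0.0559619 + 0.083439 = 0.139401
Responsibility of Population 1: 0.0559619 / 0.139401 ≈ 0.401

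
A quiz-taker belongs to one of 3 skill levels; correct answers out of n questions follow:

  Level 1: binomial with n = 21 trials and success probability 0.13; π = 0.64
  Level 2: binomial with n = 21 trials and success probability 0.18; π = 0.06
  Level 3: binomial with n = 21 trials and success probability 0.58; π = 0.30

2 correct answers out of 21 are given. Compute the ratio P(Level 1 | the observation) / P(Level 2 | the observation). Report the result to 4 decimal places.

Only the two components matter; the odds are (π_i f_i(x)) / (π_j f_j(x)).
Component likelihoods at x = 2 correct answers out of 21:
  p_1 = 0.251751
  p_2 = 0.156757
  p_3 = 4.90695e-06
Posterior odds = (π_1·p_1) / (π_2·p_2) = (0.64·0.251751) / (0.06·0.156757) = 0.161121 / 0.00940543 ≈ 17.1306

17.1306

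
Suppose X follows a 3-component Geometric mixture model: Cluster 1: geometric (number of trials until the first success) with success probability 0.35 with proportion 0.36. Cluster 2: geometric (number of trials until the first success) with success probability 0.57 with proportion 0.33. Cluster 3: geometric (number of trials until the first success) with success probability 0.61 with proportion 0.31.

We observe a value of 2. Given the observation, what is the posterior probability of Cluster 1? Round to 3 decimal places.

Apply Bayes' rule: the posterior for each component is proportional to its prior times its likelihood at x.
Evaluate each component's likelihood at the observed value:
  L_1 = 0.35·(1−0.35)^1 = 0.35·0.65 = 0.2275
  L_2 = 0.57·(1−0.57)^1 = 0.57·0.43 = 0.2451
  L_3 = 0.61·(1−0.61)^1 = 0.61·0.39 = 0.2379
Prior × likelihood for each component:
  P(Z=1)·L_1 = 0.36 × 0.2275 = 0.0819
  P(Z=2)·L_2 = 0.33 × 0.2451 = 0.080883
  P(Z=3)·L_3 = 0.31 × 0.2379 = 0.073749
Normaliser: 0.0819 + 0.080883 + 0.073749 = 0.236532
P(Cluster 1 | data) ≈ 0.346

0.346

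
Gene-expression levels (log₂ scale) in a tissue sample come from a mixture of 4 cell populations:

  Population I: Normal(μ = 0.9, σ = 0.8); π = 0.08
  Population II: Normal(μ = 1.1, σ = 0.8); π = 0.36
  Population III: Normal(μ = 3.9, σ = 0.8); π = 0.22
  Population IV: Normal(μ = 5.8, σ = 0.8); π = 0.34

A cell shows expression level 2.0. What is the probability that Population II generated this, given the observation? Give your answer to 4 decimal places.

0.8122

P(component k | x) = π_k·f_k(x) / marginal(x), where marginal(x) = Σ_j π_j·f_j(x).
Component likelihoods at x = 2.0:
  L_I = 0.193765
  L_II = 0.264846
  L_III = 0.0297149
  L_IV = 6.28688e-06
Weight by the priors:
  π_I·L_I = 0.08 × 0.193765 = 0.0155012
  π_II·L_II = 0.36 × 0.264846 = 0.0953445
  π_III·L_III = 0.22 × 0.0297149 = 0.00653727
  π_IV·L_IV = 0.34 × 6.28688e-06 = 2.13754e-06
Evidence: 0.0155012 + 0.0953445 + 0.00653727 + 2.13754e-06 = 0.117385
Responsibility of Population II: 0.0953445 / 0.117385 ≈ 0.8122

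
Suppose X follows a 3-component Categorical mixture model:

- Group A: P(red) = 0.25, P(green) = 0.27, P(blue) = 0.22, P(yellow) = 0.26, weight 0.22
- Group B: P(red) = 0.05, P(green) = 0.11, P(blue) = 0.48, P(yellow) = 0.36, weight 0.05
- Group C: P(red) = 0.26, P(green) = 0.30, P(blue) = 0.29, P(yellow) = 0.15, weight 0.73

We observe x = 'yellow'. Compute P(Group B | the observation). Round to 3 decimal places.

0.097

Posterior ∝ prior × likelihood, so P(k | x) ∝ P(Z=k) f_k(x); normalise over all components.
Evaluate each component's likelihood at the observed value:
  f_A = 0.26
  f_B = 0.36
  f_C = 0.15
Multiply by the mixture weights:
  P(Z=A)·f_A = 0.22 × 0.26 = 0.0572
  P(Z=B)·f_B = 0.05 × 0.36 = 0.018
  P(Z=C)·f_C = 0.73 × 0.15 = 0.1095
Normaliser: 0.0572 + 0.018 + 0.1095 = 0.1847
P(Group B | the observation) = 0.018 / 0.1847 ≈ 0.097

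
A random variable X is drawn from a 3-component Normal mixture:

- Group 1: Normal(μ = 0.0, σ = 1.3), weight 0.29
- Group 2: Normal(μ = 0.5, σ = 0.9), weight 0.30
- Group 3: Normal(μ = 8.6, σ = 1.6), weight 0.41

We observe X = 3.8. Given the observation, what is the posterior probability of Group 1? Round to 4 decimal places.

0.4893

By Bayes' theorem, P(k | x) = P(Z=k) f_k(x) / Σ_j P(Z=j) f_j(x).
Normal densities:
  p_1 = (1/(1.3·√(2π)))·exp(−(3.8−0.0)²/(2·1.3²)) = 0.306879·exp(-4.27219) = 0.00428133
  p_2 = (1/(0.9·√(2π)))·exp(−(3.8−0.5)²/(2·0.9²)) = 0.443269·exp(-6.72222) = 0.000533634
  p_3 = (1/(1.6·√(2π)))·exp(−(3.8−8.6)²/(2·1.6²)) = 0.249339·exp(-4.50000) = 0.00276991
Unnormalised posteriors:
  P(Z=1)·p_1 = 0.29 × 0.00428133 = 0.00124158
  P(Z=2)·p_2 = 0.30 × 0.000533634 = 0.00016009
  P(Z=3)·p_3 = 0.41 × 0.00276991 = 0.00113566
Normaliser: 0.00124158 + 0.00016009 + 0.00113566 = 0.00253734
So the posterior for Group 1 is 0.00124158 / 0.00253734 ≈ 0.4893.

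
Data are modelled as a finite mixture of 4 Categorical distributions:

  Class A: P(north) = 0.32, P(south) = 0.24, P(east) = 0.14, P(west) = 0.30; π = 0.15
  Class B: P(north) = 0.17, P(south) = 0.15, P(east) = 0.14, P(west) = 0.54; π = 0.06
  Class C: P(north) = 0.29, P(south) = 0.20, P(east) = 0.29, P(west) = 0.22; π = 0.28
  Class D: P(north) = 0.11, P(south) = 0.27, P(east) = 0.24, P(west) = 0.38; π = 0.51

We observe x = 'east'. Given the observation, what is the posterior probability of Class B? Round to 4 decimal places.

By Bayes' theorem, P(k | x) = π_k f_k(x) / Σ_j π_j f_j(x).
Categorical probabilities:
  f_A = 0.14
  f_B = 0.14
  f_C = 0.29
  f_D = 0.24
Multiply by the mixture weights:
  π_A·f_A = 0.15 × 0.14 = 0.021
  π_B·f_B = 0.06 × 0.14 = 0.0084
  π_C·f_C = 0.28 × 0.29 = 0.0812
  π_D·f_D = 0.51 × 0.24 = 0.1224
Marginal: 0.021 + 0.0084 + 0.0812 + 0.1224 = 0.233
P(Class B | 'east') ≈ 0.0361

0.0361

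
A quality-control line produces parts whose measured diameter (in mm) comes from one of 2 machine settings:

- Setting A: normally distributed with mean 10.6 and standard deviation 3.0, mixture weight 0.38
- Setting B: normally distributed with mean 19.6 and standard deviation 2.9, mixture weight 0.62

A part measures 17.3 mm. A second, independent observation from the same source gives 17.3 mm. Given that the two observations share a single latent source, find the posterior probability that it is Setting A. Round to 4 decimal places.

Posterior ∝ prior × likelihood, so P(k | x) ∝ w_k f_k(x); normalise over all components.
Since both observations come from the same component, the likelihood for component k is f_k(x₁)·f_k(x₂).
  L_A = [0.0109826] × [0.0109826] = 0.000120618
  L_B = [0.100444] × [0.100444] = 0.010089
Unnormalised posteriors:
  w_A·L_A = 0.38 × 0.000120618 = 4.5835e-05
  w_B·L_B = 0.62 × 0.010089 = 0.00625517
Normaliser: 4.5835e-05 + 0.00625517 = 0.006301
Responsibility of Setting A: 4.5835e-05 / 0.006301 ≈ 0.0073

0.0073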